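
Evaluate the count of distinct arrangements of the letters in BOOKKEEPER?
Word has 10 letters (B=1, O=2, K=2, E=3, P=1, R=1). Arrangements: 10!/Π(k!) = 151,200.
Final answer: 151,200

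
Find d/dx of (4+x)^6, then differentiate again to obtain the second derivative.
30(4+x)^4
First derivative: 6(4+x)^{5}. Second derivative: 6·5·(4+x)^{4} = 30(4+x)^{4}.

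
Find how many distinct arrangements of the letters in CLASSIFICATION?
1,816,214,400

Solution: Word has 14 letters (C=2, L=1, A=2, S=2, I=3, F=1, T=1, O=1, N=1). Arrangements: 14!/Π(k!) = 1,816,214,400.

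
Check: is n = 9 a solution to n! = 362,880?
Yes

9! = 9·8! = 9·40,320 = 362,880, which equals 362,880.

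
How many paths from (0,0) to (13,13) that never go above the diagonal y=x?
742,900

Solution: Counted by the Catalan number C_13: C_13 = C(26,13)/(13+1) = 10,400,600/14 = 742,900.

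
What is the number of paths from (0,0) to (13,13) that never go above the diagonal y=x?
742,900

Reasoning: Counted by the Catalan number C_13: C_13 = C(26,13)/(13+1) = 10,400,600/14 = 742,900.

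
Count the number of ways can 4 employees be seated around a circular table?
6
Circular arrangements: (4-1)! = 6.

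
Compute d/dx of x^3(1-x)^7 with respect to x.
Product rule: 3x^{2}(1-x)^{7} + x^3·(-7)(1-x)^{6}.

Answer: 3x^2(1-x)^7 - 7x^3(1-x)^6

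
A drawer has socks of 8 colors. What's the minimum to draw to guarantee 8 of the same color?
57

Explanation: Worst case: 7 of each = 56. One more: 57.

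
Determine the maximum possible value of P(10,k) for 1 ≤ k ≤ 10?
3,628,800

Explanation: P(10,k) increases in k, so maximum at k = 10: 10! = 3,628,800.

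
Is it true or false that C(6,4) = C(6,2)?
True

Reasoning: Symmetry C(n,k) = C(n,n-k): C(6,4) = 15 and C(6,2) = 15. Both sides agree, so the statement holds.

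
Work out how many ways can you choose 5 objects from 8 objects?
56

C(8,5) = 8! / (5! × (8-5)!)
         = 8! / (5! × 3!)
         = 56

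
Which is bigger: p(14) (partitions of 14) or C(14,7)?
Pentagonal recurrence p(n) = p(n−1) + p(n−2) − p(n−5) − p(n−7) + …: p(14) = p(13) + p(12) − p(9) − p(7) + p(2) = 101 + 77 − 30 − 15 + 2 = 135; C(14,7) = 3,432.

Answer: C(14,7)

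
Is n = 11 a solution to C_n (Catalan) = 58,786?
Yes

Working:
C_11 = C(22,11)/(11+1) = 705,432/12 = 58,786, which equals 58,786.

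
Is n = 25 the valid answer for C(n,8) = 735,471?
No

Solution: C(25,8) = 25·24·23·22·21·20·19·18/8! = 43,609,104,000/40,320 = 1,081,575, which does not equal 735,471.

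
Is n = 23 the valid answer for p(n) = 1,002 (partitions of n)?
No
Pentagonal recurrence p(n) = p(n−1) + p(n−2) − p(n−5) − p(n−7) + …: p(23) = p(22) + p(21) − p(18) − p(16) + p(11) + p(8) − p(1) = 1,002 + 792 − 385 − 231 + 56 + 22 − 1 = 1,255, which does not equal 1,002.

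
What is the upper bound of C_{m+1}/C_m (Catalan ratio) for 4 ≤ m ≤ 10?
7/2

C_{m+1}/C_m = 2(2m+1)/(m+2), which increases with m. Maximum at m = 10: 2·21/12 = 7/2.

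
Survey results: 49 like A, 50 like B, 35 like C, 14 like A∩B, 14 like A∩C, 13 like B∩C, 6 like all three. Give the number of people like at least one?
99

Solution: |A∪B∪C| = 49+50+35-14-14-13+6 = 99.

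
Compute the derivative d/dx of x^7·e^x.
(7x^6 + x^7)e^x

Solution: Product rule: d/dx[x^7]·e^x + x^7·d/dx[e^x] = 7x^{6}e^x + x^7e^x.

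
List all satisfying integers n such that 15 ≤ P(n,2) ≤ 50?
5, 6, 7

P(4,2)=12; P(5,2)=20; P(6,2)=30; P(7,2)=42; P(8,2)=56. So valid n = 5, 6, 7.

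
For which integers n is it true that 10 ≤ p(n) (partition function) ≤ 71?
6, 7, 8, 9, 10, 11

Explanation: Tabulating p(n) via p(n) = p(n−1) + p(n−2) − p(n−5) − p(n−7) + …: p(5)=7; p(6)=11; p(7)=15; p(8)=22; p(9)=30; p(10)=42; p(11)=56; p(12)=77. So valid n = 6, 7, 8, 9, 10, 11.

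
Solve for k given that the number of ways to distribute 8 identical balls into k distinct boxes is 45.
3

Explanation: Stars and bars: the count is C(8+k−1, k−1), increasing in k. k=2: C(9,1) = 9, k=3: C(10,2) = 45 ✓. So k = 3.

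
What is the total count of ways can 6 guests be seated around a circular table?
120

Working:
Circular arrangements: (6-1)! = 120.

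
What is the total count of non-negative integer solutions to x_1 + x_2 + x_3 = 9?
C(9+3-1, 3-1) = 55.

Answer: 55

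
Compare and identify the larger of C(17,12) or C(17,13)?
C(17,12)=6,188, C(17,13)=2,380.
Final answer: C(17,12)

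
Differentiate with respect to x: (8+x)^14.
Using the power rule: d/dx (8+x)^14 = 14(8+x)^{13}.

Answer: 14(8+x)^13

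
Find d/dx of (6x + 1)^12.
72(6x + 1)^11

Solution: Chain rule: 12(6x+1)^{11} × 6 = 72(6x+1)^{11}.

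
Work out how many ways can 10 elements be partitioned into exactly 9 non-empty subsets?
45

This equals S(10,9), the Stirling number of the 2nd kind.
Using the Stirling recurrence: S(n,k) = k·S(n-1,k) + S(n-1,k-1)
S(10,9) = 9·S(9,9) + S(9,8)
         = 9·1 + 36
         = 9 + 36
         = 45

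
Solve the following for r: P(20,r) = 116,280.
4

Solution: P(20,r) = 20·19·…·(20−r+1), a product of r factors. Multiplying down from 20: 20 = 20; 20·19 = 380; 20·19·18 = 6,840; 20·19·18·17 = 116,280 ✓ (4 factors). So r = 4.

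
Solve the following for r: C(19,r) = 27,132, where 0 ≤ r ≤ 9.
6

Working:
C(19,r) is increasing for 0 ≤ r ≤ 9. Stepping up (C(19,r+1) = C(19,r)·(19−r)/(r+1)): C(19,1) = 19, C(19,2) = 171, C(19,3) = 969, C(19,4) = 3,876, C(19,5) = 11,628, C(19,6) = 27,132 ✓. So r = 6.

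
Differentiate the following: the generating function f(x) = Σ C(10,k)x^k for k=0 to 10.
Σ k·C(10,k)x^(k-1) for k=1 to 10

Solution: Term-by-term differentiation gives Σ k·C(10,k)x^{k-1} for k=1 to 10.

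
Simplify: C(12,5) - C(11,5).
330

Solution: C(12,5) - C(11,5) = C(11,4) = 330.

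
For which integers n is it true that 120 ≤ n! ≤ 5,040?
n! is strictly increasing; 5! = 120 and 7! = 5,040, so valid n = 5, 6, 7.
Final answer: 5, 6, 7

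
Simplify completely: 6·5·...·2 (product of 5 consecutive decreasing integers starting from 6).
This is P(6,5) = 6!/(1)! = 720.

Answer: 720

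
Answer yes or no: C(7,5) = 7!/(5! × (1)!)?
The correct denominator is 5!×2!, giving C(7,5) = 21; the stated RHS is 7!/(5!×1!) = 42 ≠ 21, so the statement does not hold.

Answer: No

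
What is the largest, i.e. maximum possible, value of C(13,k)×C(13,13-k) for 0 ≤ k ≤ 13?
C(13,k)·C(13,13-k) = C(13,k)², maximised at the centre k = 6: C(13,6)² = 2,944,656.
Final answer: 2,944,656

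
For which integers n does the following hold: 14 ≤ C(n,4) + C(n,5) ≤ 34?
6

C(5,4)+C(5,5)=6; C(6,4)+C(6,5)=21; C(7,4)+C(7,5)=56. So valid n = 6.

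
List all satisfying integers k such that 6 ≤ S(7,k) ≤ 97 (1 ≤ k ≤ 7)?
S(7,1)=1; S(7,2)=63; S(7,3)=301; S(7,4)=350; S(7,5)=140; S(7,6)=21; S(7,7)=1. So valid k = 2, 6.
Final answer: 2, 6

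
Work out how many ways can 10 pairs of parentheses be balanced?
16,796

Reasoning: Using the Catalan number formula: C_n = C(2n, n) / (n+1)
C_10 = C(20, 10) / (10+1)
     = 184756 / 11
     = 16,796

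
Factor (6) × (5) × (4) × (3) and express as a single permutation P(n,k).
Product of 4 consecutive descending integers starting at 6: P(6,4) = 6!/2! = 360.

Answer: P(6,4) = 6!/(2)!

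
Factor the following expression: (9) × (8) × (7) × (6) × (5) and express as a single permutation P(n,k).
P(9,5) = 9!/(4)!

Reasoning: Product of 5 consecutive descending integers starting at 9: P(9,5) = 9!/4! = 15,120.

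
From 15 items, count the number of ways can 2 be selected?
105

Solution: C(15,2) = 15! / (2! × (15-2)!)
         = 15! / (2! × 13!)
         = 105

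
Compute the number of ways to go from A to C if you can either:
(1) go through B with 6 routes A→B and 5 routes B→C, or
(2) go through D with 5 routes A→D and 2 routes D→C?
Route via B: 6×5=30. Route via D: 5×2=10. Total: 40.

Answer: 40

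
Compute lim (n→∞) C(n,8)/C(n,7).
C(n,8)/C(n,7) = (n-7)/8 → ∞ as n → ∞.
Final answer: ∞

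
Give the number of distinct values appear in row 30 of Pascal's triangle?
16

Row 30 has entries C(30,0)..C(30,30); by symmetry C(30,k)=C(30,30-k), giving 16 distinct values.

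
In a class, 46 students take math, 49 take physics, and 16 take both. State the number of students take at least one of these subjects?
79

Explanation: |A∪B| = |A|+|B|-|A∩B| = 46+49-16 = 79.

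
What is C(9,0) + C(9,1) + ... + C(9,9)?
512
Sum of binomial coefficients = 2^9 = 512.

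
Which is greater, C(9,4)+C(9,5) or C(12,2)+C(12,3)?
C(12,2)+C(12,3)

Solution: First=252, Second=286.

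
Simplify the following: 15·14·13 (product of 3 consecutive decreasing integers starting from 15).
2,730

Reasoning: This is P(15,3) = 15!/(12)! = 2,730.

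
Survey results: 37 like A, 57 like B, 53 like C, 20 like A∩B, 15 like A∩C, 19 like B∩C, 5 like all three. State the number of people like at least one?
98

|A∪B∪C| = 37+57+53-20-15-19+5 = 98.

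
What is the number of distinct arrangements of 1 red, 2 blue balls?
3

Working:
Multinomial: 3!/(1! × 2!) = 3.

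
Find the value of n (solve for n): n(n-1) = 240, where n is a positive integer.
n² − n − 240 = 0, so n = (1 ± √(1 + 4·240))/2 = (1 ± √961)/2 = (1 ± 31)/2, i.e. n = 16 or n = -15. Taking the positive root, n = 16 (check: 16×15 = 240).
Final answer: 16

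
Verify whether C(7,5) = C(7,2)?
True

Solution: Symmetry C(n,k) = C(n,n-k): C(7,5) = 21 and C(7,2) = 21. Both sides agree, so the statement holds.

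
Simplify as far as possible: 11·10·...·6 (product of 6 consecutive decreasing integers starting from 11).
332,640

Reasoning: This is P(11,6) = 11!/(5)! = 332,640.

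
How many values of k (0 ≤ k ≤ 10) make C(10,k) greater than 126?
3
Row 10 is unimodal and symmetric about k=10/2. C(10,3)=120 ≤ 126; C(10,4)=210 > 126; by symmetry C(10,k) > 126 for k = 4..6. That's 6 - 4 + 1 = 3 values.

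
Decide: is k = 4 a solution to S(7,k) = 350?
S(7,4) = 4·S(6,4) + S(6,3) = 4·65 + 90 = 350, which equals 350.
Final answer: Yes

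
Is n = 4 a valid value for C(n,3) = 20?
No
C(4,3) = 4·3·2/3! = 24/6 = 4, which does not equal 20.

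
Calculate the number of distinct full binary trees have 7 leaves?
132

Using the Catalan number formula: C_n = C(2n, n) / (n+1)
C_6 = C(12, 6) / (6+1)
     = 924 / 7
     = 132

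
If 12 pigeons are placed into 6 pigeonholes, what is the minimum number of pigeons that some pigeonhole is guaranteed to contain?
2

Solution: Pigeonhole: ⌈12/6⌉ = 2.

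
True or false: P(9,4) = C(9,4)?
False

Reasoning: P(9,4) = 3,024 and C(9,4) = 126; P(n,r) = r! × C(n,r) so P > C whenever r ≥ 2.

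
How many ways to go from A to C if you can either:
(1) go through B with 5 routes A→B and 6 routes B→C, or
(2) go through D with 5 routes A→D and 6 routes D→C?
Route via B: 5×6=30. Route via D: 5×6=30. Total: 60.

Answer: 60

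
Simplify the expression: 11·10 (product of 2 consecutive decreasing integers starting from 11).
110

Explanation: This is P(11,2) = 11!/(9)! = 110.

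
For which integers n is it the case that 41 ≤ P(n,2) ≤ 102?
P(6,2)=30; P(7,2)=42; P(8,2)=56; P(9,2)=72; P(10,2)=90; P(11,2)=110. So valid n = 7, 8, 9, 10.
Final answer: 7, 8, 9, 10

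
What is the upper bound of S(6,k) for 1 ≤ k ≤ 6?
90

Explanation: Row S(6,k) for k = 1..6 (via S(n,k) = k·S(n−1,k) + S(n−1,k−1)): 1, 31, 90, 65, 15, 1. The row is unimodal; maximum at k = 3: 90.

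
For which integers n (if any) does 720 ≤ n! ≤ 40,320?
6, 7, 8
n! is strictly increasing; 6! = 720 and 8! = 40,320, so valid n = 6, 7, 8.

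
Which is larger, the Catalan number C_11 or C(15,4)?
C_11

Solution: C_11 = C(22,11)/(11+1) = 705,432/12 = 58,786; C(15,4) = 1,365.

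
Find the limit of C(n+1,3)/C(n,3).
1
Both numerator and denominator grow as n^3/3! for large n, so the ratio → 1.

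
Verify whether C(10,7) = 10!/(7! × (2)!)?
False
The correct denominator is 7!×3!, giving C(10,7) = 120; the stated RHS is 10!/(7!×2!) = 360 ≠ 120, so the statement does not hold.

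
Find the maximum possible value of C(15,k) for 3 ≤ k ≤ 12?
6,435

Solution: C(15,k) is maximised at the centre of the row: C(15,7) = 6,435.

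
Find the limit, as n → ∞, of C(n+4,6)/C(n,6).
1
Both numerator and denominator grow as n^6/6! for large n, so the ratio → 1.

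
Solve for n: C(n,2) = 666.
37

Explanation: C(n,2) = n(n−1)/2! is increasing in n, and n(n−1) = 2!·666 = 1,332 ≈ (n−0.5)^2 gives n ≈ 37.0. Check: C(35,2) = 595, C(36,2) = 630, C(37,2) = 666 ✓. So n = 37.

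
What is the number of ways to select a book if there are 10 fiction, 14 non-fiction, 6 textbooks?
30
By the addition principle: 10 + 14 + 6 = 30.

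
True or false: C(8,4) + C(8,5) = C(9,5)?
True

Pascal's identity C(n,k) + C(n,k+1) = C(n+1,k+1): 70 + 56 = 126 = C(9,5).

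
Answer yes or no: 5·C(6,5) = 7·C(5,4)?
No

Absorption identity k·C(n,k) = n·C(n-1,k-1). LHS = 5·6 = 30; RHS = 7·5 = 35.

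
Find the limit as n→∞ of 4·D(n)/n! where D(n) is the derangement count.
4/e

Reasoning: D(n)/n! → 1/e, so 4·D(n)/n! → 4/e.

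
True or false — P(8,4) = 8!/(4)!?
True

Solution: Permutation formula P(n,k) = n!/(n-k)!: 8!/4! = 40,320/24 = 1,680 = P(8,4). The statement holds.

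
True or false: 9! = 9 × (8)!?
True

Solution: By definition n! = n × (n-1)!, so 9! = 9 × 8!.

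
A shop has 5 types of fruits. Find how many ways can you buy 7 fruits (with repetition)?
330

Stars and bars: C(7+5-1, 7) = C(11, 7) = 330.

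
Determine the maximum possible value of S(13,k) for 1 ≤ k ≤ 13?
Row S(13,k) for k = 1..13 (via S(n,k) = k·S(n−1,k) + S(n−1,k−1)): 1, 4,095, 261,625, 2,532,530, 7,508,501, 9,321,312, 5,715,424, 1,899,612, 359,502, 39,325, 2,431, 78, 1. The row is unimodal; maximum at k = 6: 9,321,312.

Answer: 9,321,312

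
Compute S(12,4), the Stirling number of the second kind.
611,501

Explanation: Using the Stirling recurrence: S(n,k) = k·S(n-1,k) + S(n-1,k-1)
S(12,4) = 4·S(11,4) + S(11,3)
         = 4·145750 + 28501
         = 583000 + 28501
         = 611,501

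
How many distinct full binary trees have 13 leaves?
208,012
Using the Catalan number formula: C_n = C(2n, n) / (n+1)
C_12 = C(24, 12) / (12+1)
     = 2704156 / 13
     = 208,012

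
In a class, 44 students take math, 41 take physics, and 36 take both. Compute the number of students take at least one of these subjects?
49

Explanation: |A∪B| = |A|+|B|-|A∩B| = 44+41-36 = 49.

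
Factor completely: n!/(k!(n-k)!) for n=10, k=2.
C(10,2) = 45
This is the binomial coefficient C(10,2) = 45.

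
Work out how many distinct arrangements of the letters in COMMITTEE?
Word has 9 letters (C=1, O=1, M=2, I=1, T=2, E=2). Arrangements: 9!/Π(k!) = 45,360.
Final answer: 45,360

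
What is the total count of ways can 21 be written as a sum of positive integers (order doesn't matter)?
792

Pentagonal recurrence p(n) = p(n−1) + p(n−2) − p(n−5) − p(n−7) + …: p(21) = p(20) + p(19) − p(16) − p(14) + p(9) + p(6) = 627 + 490 − 231 − 135 + 30 + 11 = 792.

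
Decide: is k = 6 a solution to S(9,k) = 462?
No

Reasoning: S(9,6) = 6·S(8,6) + S(8,5) = 6·266 + 1,050 = 2,646, which does not equal 462.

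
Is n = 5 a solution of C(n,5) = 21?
No

Solution: C(5,5) = 5·4·3·2·1/5! = 120/120 = 1, which does not equal 21.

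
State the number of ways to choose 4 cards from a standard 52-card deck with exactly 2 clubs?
57,798

13 clubs and 39 non-clubs: C(13,2) × C(39,2) = 78 × 741 = 57,798.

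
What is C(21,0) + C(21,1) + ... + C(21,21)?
2,097,152

Sum of binomial coefficients = 2^21 = 2,097,152.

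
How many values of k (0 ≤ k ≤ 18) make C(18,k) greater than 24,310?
5
Row 18 is unimodal and symmetric about k=18/2. C(18,6)=18,564 ≤ 24,310; C(18,7)=31,824 > 24,310; by symmetry C(18,k) > 24,310 for k = 7..11. That's 11 - 7 + 1 = 5 values.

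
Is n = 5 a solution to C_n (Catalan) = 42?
Yes

C_5 = C(10,5)/(5+1) = 252/6 = 42, which equals 42.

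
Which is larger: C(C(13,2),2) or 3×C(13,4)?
C(C(13,2),2)

Solution: C(C(13,2),2)=3,003, 3×C(13,4)=2,145.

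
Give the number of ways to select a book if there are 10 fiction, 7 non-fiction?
By the addition principle: 10 + 7 = 17.
Final answer: 17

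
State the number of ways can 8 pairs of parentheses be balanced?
1,430

Working:
Using the Catalan number formula: C_n = C(2n, n) / (n+1)
C_8 = C(16, 8) / (8+1)
     = 12870 / 9
     = 1,430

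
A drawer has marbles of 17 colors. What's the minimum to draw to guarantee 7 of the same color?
103

Explanation: Worst case: 6 of each = 102. One more: 103.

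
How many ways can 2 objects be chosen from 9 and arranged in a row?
72

Solution: P(9,2) = 9!/(9-2)! = 72.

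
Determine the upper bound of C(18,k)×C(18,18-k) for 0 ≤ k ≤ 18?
C(18,k)·C(18,18-k) = C(18,k)², maximised at the centre k = 9: C(18,9)² = 2,363,904,400.

Answer: 2,363,904,400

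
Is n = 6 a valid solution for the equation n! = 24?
No

Working:
6! = 6·5! = 6·120 = 720, which does not equal 24.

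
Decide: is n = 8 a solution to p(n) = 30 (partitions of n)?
No

Reasoning: Pentagonal recurrence p(n) = p(n−1) + p(n−2) − p(n−5) − p(n−7) + …: p(8) = p(7) + p(6) − p(3) − p(1) = 15 + 11 − 3 − 1 = 22, which does not equal 30.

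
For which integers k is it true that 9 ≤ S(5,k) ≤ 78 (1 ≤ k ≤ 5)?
2, 3, 4

Reasoning: S(5,1)=1; S(5,2)=15; S(5,3)=25; S(5,4)=10; S(5,5)=1. So valid k = 2, 3, 4.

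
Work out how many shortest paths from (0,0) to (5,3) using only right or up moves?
56

Explanation: Choose 5 rights from 8 moves: C(8,5) = 56.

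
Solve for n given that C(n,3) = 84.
9

Explanation: C(n,3) = n(n−1)(n−2)/3! is increasing in n, and n(n−1)(n−2) = 3!·84 = 504 ≈ (n−1)^3 gives n ≈ 9.0. Check: C(7,3) = 35, C(8,3) = 56, C(9,3) = 84 ✓. So n = 9.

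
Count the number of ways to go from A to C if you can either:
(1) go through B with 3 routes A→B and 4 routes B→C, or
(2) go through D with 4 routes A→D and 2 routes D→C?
20

Solution: Route via B: 3×4=12. Route via D: 4×2=8. Total: 20.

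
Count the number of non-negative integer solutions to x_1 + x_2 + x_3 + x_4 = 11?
364

Solution: C(11+4-1, 4-1) = 364.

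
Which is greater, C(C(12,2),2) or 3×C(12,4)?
C(C(12,2),2)=2,145, 3×C(12,4)=1,485.
Final answer: C(C(12,2),2)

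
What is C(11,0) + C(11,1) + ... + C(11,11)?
2,048

Reasoning: Sum of binomial coefficients = 2^11 = 2,048.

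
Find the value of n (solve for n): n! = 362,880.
n! is strictly increasing. 7! = 5,040, 8! = 40,320, 9! = 362,880 ✓. So n = 9.
Final answer: 9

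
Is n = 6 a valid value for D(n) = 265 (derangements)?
Yes

Solution: D(6) = (6-1)·[D(5) + D(4)] = 5·[44 + 9] = 265, which equals 265.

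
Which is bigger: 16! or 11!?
16!

16!=20,922,789,888,000, 11!=39,916,800. 16! > 11!.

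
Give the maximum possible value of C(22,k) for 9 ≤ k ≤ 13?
C(22,k) is maximised at the centre of the row: C(22,11) = 705,432.
Final answer: 705,432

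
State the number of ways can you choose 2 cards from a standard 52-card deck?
1,326
C(52,2) = 1,326.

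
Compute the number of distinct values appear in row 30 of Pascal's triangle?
16

Row 30 has entries C(30,0)..C(30,30); by symmetry C(30,k)=C(30,30-k), giving 16 distinct values.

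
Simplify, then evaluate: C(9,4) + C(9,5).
252

Reasoning: By Pascal's identity: C(10,5) = 252.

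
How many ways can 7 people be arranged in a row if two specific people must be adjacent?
1,440

Working:
Treat pair as unit: (7-1)! arrangements × 2 internal orders = 1,440.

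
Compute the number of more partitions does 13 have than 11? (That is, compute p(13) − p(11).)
Pentagonal recurrence p(n) = p(n−1) + p(n−2) − p(n−5) − p(n−7) + …: p(13) = p(12) + p(11) − p(8) − p(6) + p(1) = 77 + 56 − 22 − 11 + 1 = 101.
p(11) = p(10) + p(9) − p(6) − p(4) = 42 + 30 − 11 − 5 = 56.
Difference = 101 − 56 = 45.

Answer: 45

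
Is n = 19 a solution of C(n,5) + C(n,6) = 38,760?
Yes

Solution: C(19,5) + C(19,6) = 11,628 + 27,132 = 38,760, which equals 38,760.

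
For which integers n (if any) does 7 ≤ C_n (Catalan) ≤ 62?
4, 5
C_3=5; C_4=14; C_5=42; C_6=132. So valid n = 4, 5.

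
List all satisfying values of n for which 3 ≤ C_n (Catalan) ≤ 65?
C_2=2; C_3=5; C_4=14; C_5=42; C_6=132. So valid n = 3, 4, 5.
Final answer: 3, 4, 5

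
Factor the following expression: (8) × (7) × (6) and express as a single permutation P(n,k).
P(8,3) = 8!/(5)!

Explanation: Product of 3 consecutive descending integers starting at 8: P(8,3) = 8!/5! = 336.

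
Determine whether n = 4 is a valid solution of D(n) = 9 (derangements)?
Yes
D(4) = (4-1)·[D(3) + D(2)] = 3·[2 + 1] = 9, which equals 9.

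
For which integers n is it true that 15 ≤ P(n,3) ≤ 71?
4, 5

Working:
P(3,3)=6; P(4,3)=24; P(5,3)=60; P(6,3)=120. So valid n = 4, 5.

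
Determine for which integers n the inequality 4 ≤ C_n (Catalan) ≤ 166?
C_2=2; C_3=5; C_4=14; C_5=42; C_6=132; C_7=429. So valid n = 3, 4, 5, 6.

Answer: 3, 4, 5, 6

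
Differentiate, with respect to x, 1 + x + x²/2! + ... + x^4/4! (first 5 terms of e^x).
1 + x + x²/2! + ... + x^3/3!
Differentiating term by term gives the first 4 terms of e^x.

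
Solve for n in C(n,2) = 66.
12

Working:
C(n,2) = n(n−1)/2! is increasing in n, and n(n−1) = 2!·66 = 132 ≈ (n−0.5)^2 gives n ≈ 12.0. Check: C(10,2) = 45, C(11,2) = 55, C(12,2) = 66 ✓. So n = 12.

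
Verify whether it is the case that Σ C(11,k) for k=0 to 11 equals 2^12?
Binomial theorem: Σ C(11,k) = (1+1)^11 = 2^11 = 2,048; RHS 2^12 = 4,096.
Final answer: False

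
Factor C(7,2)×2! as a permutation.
P(7,2)

Reasoning: C(7,2)×2! = [7!/(2!(5)!)]×2! = 7!/(5)! = P(7,2) = 42.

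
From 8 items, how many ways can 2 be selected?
28

C(8,2) = 8! / (2! × (8-2)!)
         = 8! / (2! × 6!)
         = 28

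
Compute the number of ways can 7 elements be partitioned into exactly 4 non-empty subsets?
350

Working:
This equals S(7,4), the Stirling number of the 2nd kind.
Using the Stirling recurrence: S(n,k) = k·S(n-1,k) + S(n-1,k-1)
S(7,4) = 4·S(6,4) + S(6,3)
         = 4·65 + 90
         = 260 + 90
         = 350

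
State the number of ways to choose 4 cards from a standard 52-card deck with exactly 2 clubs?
57,798

Solution: 13 clubs and 39 non-clubs: C(13,2) × C(39,2) = 78 × 741 = 57,798.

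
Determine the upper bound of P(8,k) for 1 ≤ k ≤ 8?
P(8,k) increases in k, so maximum at k = 8: 8! = 40,320.

Answer: 40,320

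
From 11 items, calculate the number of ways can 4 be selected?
330

C(11,4) = 11! / (4! × (11-4)!)
         = 11! / (4! × 7!)
         = 330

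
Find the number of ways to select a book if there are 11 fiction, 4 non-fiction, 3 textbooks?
By the addition principle: 11 + 4 + 3 = 18.

Answer: 18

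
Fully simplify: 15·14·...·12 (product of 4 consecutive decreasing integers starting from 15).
32,760

Solution: This is P(15,4) = 15!/(11)! = 32,760.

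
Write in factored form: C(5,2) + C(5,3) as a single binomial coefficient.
C(6,3)

Reasoning: By Pascal's identity: C(5,2) + C(5,3) = C(6,3) = 20.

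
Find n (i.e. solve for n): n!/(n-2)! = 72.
9

Reasoning: n!/(n-2)! = n×(n-1), a product of 2 consecutive integers ≈ (n−0.5)^2. 72^(1/2) + 0.5 ≈ 9.0; check n = 9: 9×8 = 72 ✓. So n = 9.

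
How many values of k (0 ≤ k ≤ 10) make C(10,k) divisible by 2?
7

Working:
Checking C(10,k) mod 2 for k = 0..10: divisible at k = 1, 3, 4, 5, 6, 7, 9. That's 7 values.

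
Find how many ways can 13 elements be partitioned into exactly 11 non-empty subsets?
2,431

Explanation: This equals S(13,11), the Stirling number of the 2nd kind.
Using the Stirling recurrence: S(n,k) = k·S(n-1,k) + S(n-1,k-1)
S(13,11) = 11·S(12,11) + S(12,10)
         = 11·66 + 1705
         = 726 + 1705
         = 2,431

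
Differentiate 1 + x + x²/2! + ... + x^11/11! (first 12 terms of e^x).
1 + x + x²/2! + ... + x^10/10!

Reasoning: Differentiating term by term gives the first 11 terms of e^x.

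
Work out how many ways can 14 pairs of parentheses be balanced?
2,674,440

Working:
Using the Catalan number formula: C_n = C(2n, n) / (n+1)
C_14 = C(28, 14) / (14+1)
     = 40116600 / 15
     = 2,674,440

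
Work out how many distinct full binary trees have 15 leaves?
2,674,440
Using the Catalan number formula: C_n = C(2n, n) / (n+1)
C_14 = C(28, 14) / (14+1)
     = 40116600 / 15
     = 2,674,440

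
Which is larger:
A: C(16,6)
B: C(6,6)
A

A=C(16,6)=8,008, B=C(6,6)=1.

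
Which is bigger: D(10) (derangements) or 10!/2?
10!/2

Solution: D(10) = (10-1)·[D(9) + D(8)] = 9·[133,496 + 14,833] = 1,334,961; 10!/2 = 3,628,800/2 = 1,814,400.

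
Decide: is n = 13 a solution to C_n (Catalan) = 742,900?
Yes

Working:
C_13 = C(26,13)/(13+1) = 10,400,600/14 = 742,900, which equals 742,900.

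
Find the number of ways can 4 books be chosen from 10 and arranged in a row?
5,040
P(10,4) = 10!/(10-4)! = 5,040.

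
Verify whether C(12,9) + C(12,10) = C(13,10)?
True

Solution: Pascal's identity: LHS = 220 + 66 = 286; RHS = C(13,10) = 286. Both sides agree, so the statement holds.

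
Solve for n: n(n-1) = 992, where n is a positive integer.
32
n² − n − 992 = 0, so n = (1 ± √(1 + 4·992))/2 = (1 ± √3,969)/2 = (1 ± 63)/2, i.e. n = 32 or n = -31. Taking the positive root, n = 32 (check: 32×31 = 992).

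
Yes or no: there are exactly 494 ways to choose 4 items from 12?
No

Explanation: C(12,4) = 495 ≠ 494.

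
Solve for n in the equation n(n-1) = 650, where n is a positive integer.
26

Solution: n² − n − 650 = 0, so n = (1 ± √(1 + 4·650))/2 = (1 ± √2,601)/2 = (1 ± 51)/2, i.e. n = 26 or n = -25. Taking the positive root, n = 26 (check: 26×25 = 650).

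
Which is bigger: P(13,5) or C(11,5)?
P(13,5)=154,440, C(11,5)=462.

Answer: P(13,5)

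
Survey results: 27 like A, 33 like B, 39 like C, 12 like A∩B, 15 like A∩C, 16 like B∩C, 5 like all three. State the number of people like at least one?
|A∪B∪C| = 27+33+39-12-15-16+5 = 61.
Final answer: 61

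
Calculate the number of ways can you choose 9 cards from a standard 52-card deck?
3,679,075,400

Explanation: C(52,9) = 3,679,075,400.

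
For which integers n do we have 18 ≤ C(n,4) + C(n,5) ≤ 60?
6, 7

Solution: C(5,4)+C(5,5)=6; C(6,4)+C(6,5)=21; C(7,4)+C(7,5)=56; C(8,4)+C(8,5)=126. So valid n = 6, 7.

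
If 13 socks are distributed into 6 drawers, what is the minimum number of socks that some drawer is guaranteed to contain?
3

Working:
Pigeonhole: ⌈13/6⌉ = 3.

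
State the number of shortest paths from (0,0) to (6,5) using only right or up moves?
462
Choose 6 rights from 11 moves: C(11,6) = 462.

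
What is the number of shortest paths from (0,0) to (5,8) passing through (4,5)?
504

Solution: To (4,5): C(9,4)=126. From there: C(4,1)=4. Total: 504.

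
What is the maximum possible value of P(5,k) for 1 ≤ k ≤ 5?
120
P(5,k) increases in k, so maximum at k = 5: 5! = 120.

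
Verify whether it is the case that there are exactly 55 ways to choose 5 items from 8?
False

Solution: C(8,5) = 56 ≠ 55.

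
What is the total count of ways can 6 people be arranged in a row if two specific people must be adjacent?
240

Explanation: Treat pair as unit: (6-1)! arrangements × 2 internal orders = 240.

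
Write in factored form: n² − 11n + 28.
Seek roots whose sum is 11 and product is 28: (4, 7). So n² − 11n + 28 = (n − 4)(n − 7).

Answer: (n − 4)(n − 7)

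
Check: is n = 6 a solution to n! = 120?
6! = 6·5! = 6·120 = 720, which does not equal 120.

Answer: No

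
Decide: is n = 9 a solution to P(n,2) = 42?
No

Working:
P(9,2) = 9·8 = 72, which does not equal 42.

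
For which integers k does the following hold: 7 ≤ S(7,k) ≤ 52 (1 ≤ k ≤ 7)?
6
S(7,1)=1; S(7,2)=63; S(7,3)=301; S(7,4)=350; S(7,5)=140; S(7,6)=21; S(7,7)=1. So valid k = 6.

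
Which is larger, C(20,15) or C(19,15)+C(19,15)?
C(20,15)

Explanation: C(20,15)=15,504; C(19,15)+C(19,15)=3,876+3,876=7,752.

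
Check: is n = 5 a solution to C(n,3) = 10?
Yes

Solution: C(5,3) = 5·4·3/3! = 60/6 = 10, which equals 10.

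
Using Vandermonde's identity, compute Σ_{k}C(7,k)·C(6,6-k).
1,716

Working:
= C(7+6,6) = C(13,6) = 1,716.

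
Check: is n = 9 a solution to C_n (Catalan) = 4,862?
Yes

Explanation: C_9 = C(18,9)/(9+1) = 48,620/10 = 4,862, which equals 4,862.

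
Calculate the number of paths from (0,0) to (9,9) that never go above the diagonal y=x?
4,862

Working:
Counted by the Catalan number C_9: C_9 = C(18,9)/(9+1) = 48,620/10 = 4,862.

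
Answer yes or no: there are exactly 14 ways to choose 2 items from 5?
No

Solution: C(5,2) = 10 ≠ 14.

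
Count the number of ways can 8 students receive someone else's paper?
14,833
Using D(n) = (n-1)[D(n-1) + D(n-2)]:
D(8) = (8-1) × [D(7) + D(6)]
      = 7 × [1854 + 265]
      = 7 × 2119
      = 14,833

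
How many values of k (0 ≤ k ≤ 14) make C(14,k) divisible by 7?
Checking C(14,k) mod 7 for k = 0..14: divisible at k = 1, 2, 3, 4, 5, 6, 8, 9, 10, 11, 12, 13. That's 12 values.
Final answer: 12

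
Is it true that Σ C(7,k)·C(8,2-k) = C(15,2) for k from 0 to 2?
True

Reasoning: Vandermonde's identity gives C(15,2) = 105; RHS C(15,2) = 105.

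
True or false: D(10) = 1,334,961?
True

Solution: Derangements of 10 elements: D(10) = (10-1)·[D(9) + D(8)] = 9·[133,496 + 14,833] = 1,334,961.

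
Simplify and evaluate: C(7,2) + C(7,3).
By Pascal's identity: C(8,3) = 56.
Final answer: 56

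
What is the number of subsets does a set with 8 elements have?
256

Each element can be included or excluded: 2^8 = 256.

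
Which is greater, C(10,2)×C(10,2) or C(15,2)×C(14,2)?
C(15,2)×C(14,2)

Solution: C(10,2)×C(10,2)=2,025, C(15,2)×C(14,2)=9,555.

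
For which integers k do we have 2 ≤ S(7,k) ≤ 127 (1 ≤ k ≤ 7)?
2, 6

S(7,1)=1; S(7,2)=63; S(7,3)=301; S(7,4)=350; S(7,5)=140; S(7,6)=21; S(7,7)=1. So valid k = 2, 6.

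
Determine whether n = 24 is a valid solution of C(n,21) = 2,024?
Yes

Reasoning: C(24,21) = 24·23·22·21·20·19·18·17·16·15·14·13·12·11·10·9·8·7·6·5·4/21! = 103,408,066,955,539,906,560,000/51,090,942,171,709,440,000 = 2,024, which equals 2,024.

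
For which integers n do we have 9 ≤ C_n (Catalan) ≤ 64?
4, 5

Reasoning: C_3=5; C_4=14; C_5=42; C_6=132. So valid n = 4, 5.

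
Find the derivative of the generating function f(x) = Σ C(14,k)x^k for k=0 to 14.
Term-by-term differentiation gives Σ k·C(14,k)x^{k-1} for k=1 to 14.
Final answer: Σ k·C(14,k)x^(k-1) for k=1 to 14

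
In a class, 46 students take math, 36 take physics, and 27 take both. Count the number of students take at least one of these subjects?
55

Explanation: |A∪B| = |A|+|B|-|A∩B| = 46+36-27 = 55.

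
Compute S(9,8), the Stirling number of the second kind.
Using the Stirling recurrence: S(n,k) = k·S(n-1,k) + S(n-1,k-1)
S(9,8) = 8·S(8,8) + S(8,7)
         = 8·1 + 28
         = 8 + 28
         = 36
Final answer: 36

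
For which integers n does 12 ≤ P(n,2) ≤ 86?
4, 5, 6, 7, 8, 9

P(3,2)=6; P(4,2)=12; P(5,2)=20; P(6,2)=30; P(7,2)=42; P(8,2)=56; P(9,2)=72; P(10,2)=90. So valid n = 4, 5, 6, 7, 8, 9.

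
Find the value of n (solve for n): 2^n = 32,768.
32,768 = 1,024 × 32 = 2^10 × 2^5 = 2^15, so n = 15.

Answer: 15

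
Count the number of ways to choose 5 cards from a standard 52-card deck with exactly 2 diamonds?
712,842

Solution: 13 diamonds and 39 non-diamonds: C(13,2) × C(39,3) = 78 × 9139 = 712,842.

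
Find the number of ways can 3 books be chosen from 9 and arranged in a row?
P(9,3) = 9!/(9-3)! = 504.

Answer: 504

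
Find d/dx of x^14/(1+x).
(14x^13(1+x) - x^14)/(1+x)²

Quotient rule: [14x^{13}(1+x) - x^14]/(1+x)².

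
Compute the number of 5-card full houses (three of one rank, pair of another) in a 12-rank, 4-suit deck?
3,168

Explanation: Triple rank: 12. Triple suits: C(4,3)=4. Pair rank: 11. Pair suits: C(4,2)=6. Total: 3,168.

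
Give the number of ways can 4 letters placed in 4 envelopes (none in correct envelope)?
9

Explanation: Using D(n) = (n-1)[D(n-1) + D(n-2)]:
D(4) = (4-1) × [D(3) + D(2)]
      = 3 × [2 + 1]
      = 3 × 3
      = 9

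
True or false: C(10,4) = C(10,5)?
C(10,4) = 210 but C(10,5) = 252; symmetry gives C(10,4) = C(10,6), not C(10,5).

Answer: False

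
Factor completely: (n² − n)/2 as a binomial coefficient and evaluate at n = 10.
C(n,2); C(10,2) = 45

Explanation: (n² − n)/2 = n(n−1)/2 = C(n,2). At n = 10: C(10,2) = 45.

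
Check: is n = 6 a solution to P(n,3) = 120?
Yes

Explanation: P(6,3) = 6·5·4 = 120, which equals 120.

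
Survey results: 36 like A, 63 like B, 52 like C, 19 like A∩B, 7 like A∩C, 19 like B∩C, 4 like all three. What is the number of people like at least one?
110

|A∪B∪C| = 36+63+52-19-7-19+4 = 110.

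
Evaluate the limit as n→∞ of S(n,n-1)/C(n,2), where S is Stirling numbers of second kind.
1

S(n,n-1) = C(n,2), so the limit is 1.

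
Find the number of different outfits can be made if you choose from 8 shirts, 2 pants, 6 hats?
96

Reasoning: By the multiplication principle: 8 × 2 × 6 = 96.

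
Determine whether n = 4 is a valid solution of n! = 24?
Yes

4! = 4·3! = 4·6 = 24, which equals 24.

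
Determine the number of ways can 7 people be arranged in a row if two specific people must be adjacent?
1,440

Treat pair as unit: (7-1)! arrangements × 2 internal orders = 1,440.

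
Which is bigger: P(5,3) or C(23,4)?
C(23,4)

Explanation: P(5,3)=60, C(23,4)=8,855.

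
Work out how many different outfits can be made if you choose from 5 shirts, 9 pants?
45

Working:
By the multiplication principle: 5 × 9 = 45.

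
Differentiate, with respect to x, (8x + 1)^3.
24(8x + 1)^2

Explanation: Chain rule: 3(8x+1)^{2} × 8 = 24(8x+1)^{2}.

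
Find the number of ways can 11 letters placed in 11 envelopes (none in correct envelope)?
14,684,570

Reasoning: Using D(n) = (n-1)[D(n-1) + D(n-2)]:
D(11) = (11-1) × [D(10) + D(9)]
      = 10 × [1334961 + 133496]
      = 10 × 1468457
      = 14,684,570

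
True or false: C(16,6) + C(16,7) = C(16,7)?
False

Working:
Pascal's identity gives C(17,7) = 19,448, whereas C(16,7) = 11,440.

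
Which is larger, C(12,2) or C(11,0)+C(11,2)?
C(12,2)

Explanation: C(12,2)=66; C(11,0)+C(11,2)=1+55=56.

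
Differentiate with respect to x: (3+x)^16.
16(3+x)^15

Working:
Using the power rule: d/dx (3+x)^16 = 16(3+x)^{15}.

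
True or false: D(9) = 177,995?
Derangements of 9 elements: D(9) = (9-1)·[D(8) + D(7)] = 8·[14,833 + 1,854] = 133,496.

Answer: False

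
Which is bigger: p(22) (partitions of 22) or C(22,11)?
Pentagonal recurrence p(n) = p(n−1) + p(n−2) − p(n−5) − p(n−7) + …: p(22) = p(21) + p(20) − p(17) − p(15) + p(10) + p(7) − p(0) = 792 + 627 − 297 − 176 + 42 + 15 − 1 = 1,002; C(22,11) = 705,432.
Final answer: C(22,11)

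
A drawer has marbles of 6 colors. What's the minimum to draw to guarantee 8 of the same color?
43

Reasoning: Worst case: 7 of each = 42. One more: 43.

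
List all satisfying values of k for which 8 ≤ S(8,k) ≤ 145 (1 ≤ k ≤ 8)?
S(8,1)=1; S(8,2)=127; S(8,3)=966; S(8,4)=1,701; S(8,5)=1,050; S(8,6)=266; S(8,7)=28; S(8,8)=1. So valid k = 2, 7.

Answer: 2, 7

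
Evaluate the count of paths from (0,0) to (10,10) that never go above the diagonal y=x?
Counted by the Catalan number C_10: C_10 = C(20,10)/(10+1) = 184,756/11 = 16,796.
Final answer: 16,796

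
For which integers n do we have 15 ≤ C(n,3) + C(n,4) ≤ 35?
5, 6
C(4,3)+C(4,4)=5; C(5,3)+C(5,4)=15; C(6,3)+C(6,4)=35; C(7,3)+C(7,4)=70. So valid n = 5, 6.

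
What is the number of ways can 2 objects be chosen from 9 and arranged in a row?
72

P(9,2) = 9!/(9-2)! = 72.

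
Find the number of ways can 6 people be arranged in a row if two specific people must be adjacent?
240

Treat pair as unit: (6-1)! arrangements × 2 internal orders = 240.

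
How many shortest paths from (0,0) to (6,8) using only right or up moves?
3,003

Choose 6 rights from 14 moves: C(14,6) = 3,003.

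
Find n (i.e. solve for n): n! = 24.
n! is strictly increasing. 2! = 2, 3! = 6, 4! = 24 ✓. So n = 4.

Answer: 4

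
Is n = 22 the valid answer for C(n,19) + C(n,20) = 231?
C(22,19) + C(22,20) = 1,540 + 231 = 1,771, which does not equal 231.

Answer: No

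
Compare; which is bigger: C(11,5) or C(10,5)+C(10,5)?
C(10,5)+C(10,5)

Reasoning: C(11,5)=462; C(10,5)+C(10,5)=252+252=504.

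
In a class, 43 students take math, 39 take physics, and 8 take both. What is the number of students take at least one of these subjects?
74

Solution: |A∪B| = |A|+|B|-|A∩B| = 43+39-8 = 74.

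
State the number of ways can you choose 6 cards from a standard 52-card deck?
C(52,6) = 20,358,520.
Final answer: 20,358,520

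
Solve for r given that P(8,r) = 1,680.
4

Reasoning: P(8,r) = 8·7·…·(8−r+1), a product of r factors. Multiplying down from 8: 8 = 8; 8·7 = 56; 8·7·6 = 336; 8·7·6·5 = 1,680 ✓ (4 factors). So r = 4.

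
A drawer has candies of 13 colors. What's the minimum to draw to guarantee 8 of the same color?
92

Working:
Worst case: 7 of each = 91. One more: 92.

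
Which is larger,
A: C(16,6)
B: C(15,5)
A

Working:
A=C(16,6)=8,008, B=C(15,5)=3,003.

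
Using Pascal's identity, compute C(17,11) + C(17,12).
C(17,11) + C(17,12) = C(18,12) = 18,564.

Answer: 18,564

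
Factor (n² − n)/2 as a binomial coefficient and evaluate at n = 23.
C(n,2); C(23,2) = 253

Solution: (n² − n)/2 = n(n−1)/2 = C(n,2). At n = 23: C(23,2) = 253.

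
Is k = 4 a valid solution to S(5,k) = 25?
No

Explanation: S(5,4) = 4·S(4,4) + S(4,3) = 4·1 + 6 = 10, which does not equal 25.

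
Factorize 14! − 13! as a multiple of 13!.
14! − 13! = 14·13! − 13! = (14 − 1)·13! = 13 × 13! = 80,951,270,400.

Answer: 13 × 13! = 80,951,270,400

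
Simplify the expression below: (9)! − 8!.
(9)! − 8! = (9)·8! − 8! = (9−1)·8! = 8·8! = 322,560.
Final answer: 322,560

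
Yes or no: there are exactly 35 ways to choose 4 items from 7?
Yes

Reasoning: C(7,4) = 35.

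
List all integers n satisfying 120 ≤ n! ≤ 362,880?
n! is strictly increasing; 5! = 120 and 9! = 362,880, so valid n = 5, 6, 7, 8, 9.
Final answer: 5, 6, 7, 8, 9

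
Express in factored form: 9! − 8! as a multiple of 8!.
8 × 8! = 322,560
9! − 8! = 9·8! − 8! = (9 − 1)·8! = 8 × 8! = 322,560.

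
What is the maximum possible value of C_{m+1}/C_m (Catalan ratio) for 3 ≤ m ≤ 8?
17/5
C_{m+1}/C_m = 2(2m+1)/(m+2), which increases with m. Maximum at m = 8: 2·17/10 = 17/5.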